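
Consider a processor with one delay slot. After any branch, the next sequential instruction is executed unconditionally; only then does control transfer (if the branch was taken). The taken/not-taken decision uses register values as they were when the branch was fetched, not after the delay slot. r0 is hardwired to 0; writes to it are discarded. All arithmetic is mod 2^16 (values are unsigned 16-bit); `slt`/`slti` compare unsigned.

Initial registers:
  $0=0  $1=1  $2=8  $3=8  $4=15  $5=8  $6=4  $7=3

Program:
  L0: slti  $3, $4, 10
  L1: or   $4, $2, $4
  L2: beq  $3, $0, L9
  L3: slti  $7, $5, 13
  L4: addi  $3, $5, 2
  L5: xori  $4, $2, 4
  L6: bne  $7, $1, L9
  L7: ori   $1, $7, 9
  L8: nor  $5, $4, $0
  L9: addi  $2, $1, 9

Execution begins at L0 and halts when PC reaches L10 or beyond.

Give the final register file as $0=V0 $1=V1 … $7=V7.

$0=0 $1=1 $2=10 $3=0 $4=15 $5=8 $6=4 $7=1

  step pc=0: slti  $3, $4, 10  regs=(0,1,8,0,15,8,4,3)
  step pc=1: or   $4, $2, $4  regs=(0,1,8,0,15,8,4,3)
  step pc=2: beq  $3, $0, L9  cond=T  regs=(0,1,8,0,15,8,4,3)
  step pc=3: slti  $7, $5, 13  regs=(0,1,8,0,15,8,4,1)
  step pc=9: addi  $2, $1, 9  regs=(0,1,10,0,15,8,4,1)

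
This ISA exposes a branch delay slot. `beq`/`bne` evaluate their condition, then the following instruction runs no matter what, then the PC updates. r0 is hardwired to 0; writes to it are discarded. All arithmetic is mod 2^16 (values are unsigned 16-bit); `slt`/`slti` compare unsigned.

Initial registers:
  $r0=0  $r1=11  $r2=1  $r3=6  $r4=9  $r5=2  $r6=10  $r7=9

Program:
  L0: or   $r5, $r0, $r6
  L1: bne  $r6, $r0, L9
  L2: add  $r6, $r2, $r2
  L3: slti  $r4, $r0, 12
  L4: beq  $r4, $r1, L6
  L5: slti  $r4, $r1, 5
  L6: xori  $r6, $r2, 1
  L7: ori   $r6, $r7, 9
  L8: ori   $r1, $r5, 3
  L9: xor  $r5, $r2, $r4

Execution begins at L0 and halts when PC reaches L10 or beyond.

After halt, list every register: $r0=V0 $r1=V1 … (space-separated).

[0] or   $r5, $r0, $r6  →  {$r0:0, $r1:11, $r2:1, $r3:6, $r4:9, $r5:10, $r6:10, $r7:9}
[1] bne  $r6, $r0, L9  →  {$r0:0, $r1:11, $r2:1, $r3:6, $r4:9, $r5:10, $r6:10, $r7:9}  ⟨branch taken⟩
[2] add  $r6, $r2, $r2  →  {$r0:0, $r1:11, $r2:1, $r3:6, $r4:9, $r5:10, $r6:2, $r7:9}
[9] xor  $r5, $r2, $r4  →  {$r0:0, $r1:11, $r2:1, $r3:6, $r4:9, $r5:8, $r6:2, $r7:9}

$r0=0 $r1=11 $r2=1 $r3=6 $r4=9 $r5=8 $r6=2 $r7=9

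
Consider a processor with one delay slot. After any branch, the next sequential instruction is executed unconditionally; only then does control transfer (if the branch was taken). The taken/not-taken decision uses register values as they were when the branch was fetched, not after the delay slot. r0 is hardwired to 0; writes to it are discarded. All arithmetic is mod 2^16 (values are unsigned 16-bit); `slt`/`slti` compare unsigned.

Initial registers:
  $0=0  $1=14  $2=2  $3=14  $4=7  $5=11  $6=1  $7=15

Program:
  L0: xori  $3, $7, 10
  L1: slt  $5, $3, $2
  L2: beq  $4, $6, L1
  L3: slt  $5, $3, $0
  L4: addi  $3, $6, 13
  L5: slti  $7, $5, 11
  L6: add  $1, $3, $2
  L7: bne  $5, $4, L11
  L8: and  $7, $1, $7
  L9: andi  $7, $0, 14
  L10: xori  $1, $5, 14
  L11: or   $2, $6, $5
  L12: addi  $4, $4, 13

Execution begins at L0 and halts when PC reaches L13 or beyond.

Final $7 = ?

0

#0 xori  $3, $7, 10 ; 0/14/2/5/7/11/1/15
#1 slt  $5, $3, $2 ; 0/14/2/5/7/0/1/15
#2 beq  $4, $6, L1 ; 0/14/2/5/7/0/1/15 ; →fallthru
#3 slt  $5, $3, $0 ; 0/14/2/5/7/0/1/15
#4 addi  $3, $6, 13 ; 0/14/2/14/7/0/1/15
#5 slti  $7, $5, 11 ; 0/14/2/14/7/0/1/1
#6 add  $1, $3, $2 ; 0/16/2/14/7/0/1/1
#7 bne  $5, $4, L11 ; 0/16/2/14/7/0/1/1 ; →target
#8 and  $7, $1, $7 ; 0/16/2/14/7/0/1/0
#11 or   $2, $6, $5 ; 0/16/1/14/7/0/1/0
#12 addi  $4, $4, 13 ; 0/16/1/14/20/0/1/0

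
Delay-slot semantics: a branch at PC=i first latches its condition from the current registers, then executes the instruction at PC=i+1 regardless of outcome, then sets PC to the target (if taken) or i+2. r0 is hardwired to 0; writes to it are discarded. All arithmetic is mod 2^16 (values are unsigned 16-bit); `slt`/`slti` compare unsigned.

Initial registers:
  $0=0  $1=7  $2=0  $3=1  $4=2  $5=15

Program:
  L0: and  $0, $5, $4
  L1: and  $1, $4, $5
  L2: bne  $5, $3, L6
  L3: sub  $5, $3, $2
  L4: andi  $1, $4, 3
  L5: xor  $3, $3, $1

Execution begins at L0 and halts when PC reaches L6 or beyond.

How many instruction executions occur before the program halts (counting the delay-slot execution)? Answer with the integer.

4

#0 and  $0, $5, $4 ; 0/7/0/1/2/15
#1 and  $1, $4, $5 ; 0/2/0/1/2/15
#2 bne  $5, $3, L6 ; 0/2/0/1/2/15 ; →target
#3 sub  $5, $3, $2 ; 0/2/0/1/2/1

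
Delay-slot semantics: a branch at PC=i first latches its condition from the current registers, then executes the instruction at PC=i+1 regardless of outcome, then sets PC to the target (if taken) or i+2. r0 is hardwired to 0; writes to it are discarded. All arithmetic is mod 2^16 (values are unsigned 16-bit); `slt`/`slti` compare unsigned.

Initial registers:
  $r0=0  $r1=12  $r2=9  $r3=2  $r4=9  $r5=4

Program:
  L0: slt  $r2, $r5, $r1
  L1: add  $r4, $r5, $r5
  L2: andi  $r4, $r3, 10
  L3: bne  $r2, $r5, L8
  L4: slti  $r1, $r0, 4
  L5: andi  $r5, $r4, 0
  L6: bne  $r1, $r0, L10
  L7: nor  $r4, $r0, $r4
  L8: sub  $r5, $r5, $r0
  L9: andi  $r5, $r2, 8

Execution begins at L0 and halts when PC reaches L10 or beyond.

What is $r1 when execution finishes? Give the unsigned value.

  step pc=0: slt  $r2, $r5, $r1  regs=(0,12,1,2,9,4)
  step pc=1: add  $r4, $r5, $r5  regs=(0,12,1,2,8,4)
  step pc=2: andi  $r4, $r3, 10  regs=(0,12,1,2,2,4)
  step pc=3: bne  $r2, $r5, L8  cond=T  regs=(0,12,1,2,2,4)
  step pc=4: slti  $r1, $r0, 4  regs=(0,1,1,2,2,4)
  step pc=8: sub  $r5, $r5, $r0  regs=(0,1,1,2,2,4)
  step pc=9: andi  $r5, $r2, 8  regs=(0,1,1,2,2,0)

1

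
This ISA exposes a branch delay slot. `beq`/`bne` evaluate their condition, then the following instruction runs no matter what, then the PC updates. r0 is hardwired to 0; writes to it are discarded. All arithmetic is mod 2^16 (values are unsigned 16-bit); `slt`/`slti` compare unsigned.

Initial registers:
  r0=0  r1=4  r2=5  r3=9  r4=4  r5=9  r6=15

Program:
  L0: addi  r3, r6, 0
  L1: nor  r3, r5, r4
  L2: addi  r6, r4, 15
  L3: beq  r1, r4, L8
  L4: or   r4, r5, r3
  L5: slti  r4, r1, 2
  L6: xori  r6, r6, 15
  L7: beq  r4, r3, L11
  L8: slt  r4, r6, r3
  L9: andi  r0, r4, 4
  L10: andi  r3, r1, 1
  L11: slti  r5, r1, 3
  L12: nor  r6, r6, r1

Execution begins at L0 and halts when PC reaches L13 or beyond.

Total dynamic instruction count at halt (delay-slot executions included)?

10

  step pc=0: addi  r3, r6, 0  regs=(0,4,5,15,4,9,15)
  step pc=1: nor  r3, r5, r4  regs=(0,4,5,65522,4,9,15)
  step pc=2: addi  r6, r4, 15  regs=(0,4,5,65522,4,9,19)
  step pc=3: beq  r1, r4, L8  cond=T  regs=(0,4,5,65522,4,9,19)
  step pc=4: or   r4, r5, r3  regs=(0,4,5,65522,65531,9,19)
  step pc=8: slt  r4, r6, r3  regs=(0,4,5,65522,1,9,19)
  step pc=9: andi  r0, r4, 4  regs=(0,4,5,65522,1,9,19)
  step pc=10: andi  r3, r1, 1  regs=(0,4,5,0,1,9,19)
  step pc=11: slti  r5, r1, 3  regs=(0,4,5,0,1,0,19)
  step pc=12: nor  r6, r6, r1  regs=(0,4,5,0,1,0,65512)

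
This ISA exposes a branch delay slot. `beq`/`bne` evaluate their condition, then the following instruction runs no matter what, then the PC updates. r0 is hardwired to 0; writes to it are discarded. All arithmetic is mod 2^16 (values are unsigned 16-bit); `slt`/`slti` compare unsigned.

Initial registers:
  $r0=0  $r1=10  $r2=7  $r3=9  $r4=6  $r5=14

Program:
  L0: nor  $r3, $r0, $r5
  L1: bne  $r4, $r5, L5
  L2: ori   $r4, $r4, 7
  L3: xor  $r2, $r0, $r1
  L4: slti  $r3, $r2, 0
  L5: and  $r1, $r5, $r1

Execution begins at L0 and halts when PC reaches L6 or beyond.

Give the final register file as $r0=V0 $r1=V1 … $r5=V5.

$r0=0 $r1=10 $r2=7 $r3=65521 $r4=7 $r5=14

[0] nor  $r3, $r0, $r5  →  {$r0:0, $r1:10, $r2:7, $r3:65521, $r4:6, $r5:14}
[1] bne  $r4, $r5, L5  →  {$r0:0, $r1:10, $r2:7, $r3:65521, $r4:6, $r5:14}  ⟨branch taken⟩
[2] ori   $r4, $r4, 7  →  {$r0:0, $r1:10, $r2:7, $r3:65521, $r4:7, $r5:14}
[5] and  $r1, $r5, $r1  →  {$r0:0, $r1:10, $r2:7, $r3:65521, $r4:7, $r5:14}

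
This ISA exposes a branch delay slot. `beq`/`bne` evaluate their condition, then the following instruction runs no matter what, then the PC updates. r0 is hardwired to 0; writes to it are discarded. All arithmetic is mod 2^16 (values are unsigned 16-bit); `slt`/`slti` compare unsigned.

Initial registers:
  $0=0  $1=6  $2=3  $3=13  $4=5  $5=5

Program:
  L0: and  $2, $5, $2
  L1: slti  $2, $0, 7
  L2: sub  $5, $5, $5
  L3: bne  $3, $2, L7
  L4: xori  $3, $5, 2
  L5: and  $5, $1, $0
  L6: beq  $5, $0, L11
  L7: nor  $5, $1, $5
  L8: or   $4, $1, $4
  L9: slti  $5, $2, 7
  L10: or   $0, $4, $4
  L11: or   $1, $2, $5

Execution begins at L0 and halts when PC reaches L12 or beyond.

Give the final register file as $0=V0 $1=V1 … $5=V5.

PC=0  and  $2, $5, $2        | $0=0 $1=6 $2=1 $3=13 $4=5 $5=5
PC=1  slti  $2, $0, 7        | $0=0 $1=6 $2=1 $3=13 $4=5 $5=5
PC=2  sub  $5, $5, $5        | $0=0 $1=6 $2=1 $3=13 $4=5 $5=0
PC=3  bne  $3, $2, L7        | $0=0 $1=6 $2=1 $3=13 $4=5 $5=0  [TAKEN]
PC=4  xori  $3, $5, 2        | $0=0 $1=6 $2=1 $3=2 $4=5 $5=0
PC=7  nor  $5, $1, $5        | $0=0 $1=6 $2=1 $3=2 $4=5 $5=65529
PC=8  or   $4, $1, $4        | $0=0 $1=6 $2=1 $3=2 $4=7 $5=65529
PC=9  slti  $5, $2, 7        | $0=0 $1=6 $2=1 $3=2 $4=7 $5=1
PC=10 or   $0, $4, $4        | $0=0 $1=6 $2=1 $3=2 $4=7 $5=1
PC=11 or   $1, $2, $5        | $0=0 $1=1 $2=1 $3=2 $4=7 $5=1

$0=0 $1=1 $2=1 $3=2 $4=7 $5=1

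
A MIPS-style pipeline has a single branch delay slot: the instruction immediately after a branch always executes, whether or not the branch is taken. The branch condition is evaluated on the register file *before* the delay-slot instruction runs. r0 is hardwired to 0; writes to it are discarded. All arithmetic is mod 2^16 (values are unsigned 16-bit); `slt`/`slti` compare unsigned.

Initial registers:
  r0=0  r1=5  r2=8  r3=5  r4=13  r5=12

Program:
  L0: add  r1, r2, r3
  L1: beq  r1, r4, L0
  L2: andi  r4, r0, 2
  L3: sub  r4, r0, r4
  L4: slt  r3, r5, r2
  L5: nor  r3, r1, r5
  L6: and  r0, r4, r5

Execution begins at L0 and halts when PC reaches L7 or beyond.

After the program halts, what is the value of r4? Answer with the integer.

[0] add  r1, r2, r3  →  {r0:0, r1:13, r2:8, r3:5, r4:13, r5:12}
[1] beq  r1, r4, L0  →  {r0:0, r1:13, r2:8, r3:5, r4:13, r5:12}  ⟨branch taken⟩
[2] andi  r4, r0, 2  →  {r0:0, r1:13, r2:8, r3:5, r4:0, r5:12}
[0] add  r1, r2, r3  →  {r0:0, r1:13, r2:8, r3:5, r4:0, r5:12}
[1] beq  r1, r4, L0  →  {r0:0, r1:13, r2:8, r3:5, r4:0, r5:12}  ⟨branch fallthrough⟩
[2] andi  r4, r0, 2  →  {r0:0, r1:13, r2:8, r3:5, r4:0, r5:12}
[3] sub  r4, r0, r4  →  {r0:0, r1:13, r2:8, r3:5, r4:0, r5:12}
[4] slt  r3, r5, r2  →  {r0:0, r1:13, r2:8, r3:0, r4:0, r5:12}
[5] nor  r3, r1, r5  →  {r0:0, r1:13, r2:8, r3:65522, r4:0, r5:12}
[6] and  r0, r4, r5  →  {r0:0, r1:13, r2:8, r3:65522, r4:0, r5:12}

0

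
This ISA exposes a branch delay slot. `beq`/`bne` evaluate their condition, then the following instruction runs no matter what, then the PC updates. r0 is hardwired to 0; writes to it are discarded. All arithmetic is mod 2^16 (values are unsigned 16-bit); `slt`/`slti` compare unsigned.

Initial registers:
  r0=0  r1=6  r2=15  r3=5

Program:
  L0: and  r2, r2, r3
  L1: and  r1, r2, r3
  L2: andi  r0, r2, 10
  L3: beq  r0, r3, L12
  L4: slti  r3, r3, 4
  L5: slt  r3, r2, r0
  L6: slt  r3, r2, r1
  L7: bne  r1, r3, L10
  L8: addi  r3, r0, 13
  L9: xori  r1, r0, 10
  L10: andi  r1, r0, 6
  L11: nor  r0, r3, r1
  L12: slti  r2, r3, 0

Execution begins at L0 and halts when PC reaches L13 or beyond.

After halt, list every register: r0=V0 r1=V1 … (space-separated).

#0 and  r2, r2, r3 ; 0/6/5/5
#1 and  r1, r2, r3 ; 0/5/5/5
#2 andi  r0, r2, 10 ; 0/5/5/5
#3 beq  r0, r3, L12 ; 0/5/5/5 ; →fallthru
#4 slti  r3, r3, 4 ; 0/5/5/0
#5 slt  r3, r2, r0 ; 0/5/5/0
#6 slt  r3, r2, r1 ; 0/5/5/0
#7 bne  r1, r3, L10 ; 0/5/5/0 ; →target
#8 addi  r3, r0, 13 ; 0/5/5/13
#10 andi  r1, r0, 6 ; 0/0/5/13
#11 nor  r0, r3, r1 ; 0/0/5/13
#12 slti  r2, r3, 0 ; 0/0/0/13

r0=0 r1=0 r2=0 r3=13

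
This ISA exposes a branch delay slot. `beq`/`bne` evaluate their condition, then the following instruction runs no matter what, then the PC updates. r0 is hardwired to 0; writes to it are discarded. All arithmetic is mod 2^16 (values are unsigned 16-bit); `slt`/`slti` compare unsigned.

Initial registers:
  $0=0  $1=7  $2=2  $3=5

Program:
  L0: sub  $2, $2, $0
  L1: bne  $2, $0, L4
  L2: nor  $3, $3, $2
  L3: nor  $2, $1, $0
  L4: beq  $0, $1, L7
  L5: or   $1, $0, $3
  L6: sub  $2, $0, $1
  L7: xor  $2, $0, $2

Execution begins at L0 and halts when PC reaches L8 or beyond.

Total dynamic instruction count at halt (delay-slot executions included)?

[0] sub  $2, $2, $0  →  {$0:0, $1:7, $2:2, $3:5}
[1] bne  $2, $0, L4  →  {$0:0, $1:7, $2:2, $3:5}  ⟨branch taken⟩
[2] nor  $3, $3, $2  →  {$0:0, $1:7, $2:2, $3:65528}
[4] beq  $0, $1, L7  →  {$0:0, $1:7, $2:2, $3:65528}  ⟨branch fallthrough⟩
[5] or   $1, $0, $3  →  {$0:0, $1:65528, $2:2, $3:65528}
[6] sub  $2, $0, $1  →  {$0:0, $1:65528, $2:8, $3:65528}
[7] xor  $2, $0, $2  →  {$0:0, $1:65528, $2:8, $3:65528}

7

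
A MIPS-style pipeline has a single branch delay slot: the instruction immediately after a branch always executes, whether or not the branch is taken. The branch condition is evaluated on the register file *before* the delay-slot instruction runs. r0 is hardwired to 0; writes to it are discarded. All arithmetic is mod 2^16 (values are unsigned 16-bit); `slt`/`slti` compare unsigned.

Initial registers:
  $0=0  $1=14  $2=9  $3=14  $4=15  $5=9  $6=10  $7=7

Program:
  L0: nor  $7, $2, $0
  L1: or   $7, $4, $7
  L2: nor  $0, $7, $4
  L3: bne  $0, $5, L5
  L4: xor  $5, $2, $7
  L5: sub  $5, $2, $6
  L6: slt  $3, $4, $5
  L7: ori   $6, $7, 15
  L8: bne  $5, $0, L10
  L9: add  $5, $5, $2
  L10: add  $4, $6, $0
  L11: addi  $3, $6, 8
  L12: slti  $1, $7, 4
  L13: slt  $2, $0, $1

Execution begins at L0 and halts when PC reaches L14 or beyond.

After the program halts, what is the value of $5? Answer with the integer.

8

[0] nor  $7, $2, $0  →  {$0:0, $1:14, $2:9, $3:14, $4:15, $5:9, $6:10, $7:65526}
[1] or   $7, $4, $7  →  {$0:0, $1:14, $2:9, $3:14, $4:15, $5:9, $6:10, $7:65535}
[2] nor  $0, $7, $4  →  {$0:0, $1:14, $2:9, $3:14, $4:15, $5:9, $6:10, $7:65535}
[3] bne  $0, $5, L5  →  {$0:0, $1:14, $2:9, $3:14, $4:15, $5:9, $6:10, $7:65535}  ⟨branch taken⟩
[4] xor  $5, $2, $7  →  {$0:0, $1:14, $2:9, $3:14, $4:15, $5:65526, $6:10, $7:65535}
[5] sub  $5, $2, $6  →  {$0:0, $1:14, $2:9, $3:14, $4:15, $5:65535, $6:10, $7:65535}
[6] slt  $3, $4, $5  →  {$0:0, $1:14, $2:9, $3:1, $4:15, $5:65535, $6:10, $7:65535}
[7] ori   $6, $7, 15  →  {$0:0, $1:14, $2:9, $3:1, $4:15, $5:65535, $6:65535, $7:65535}
[8] bne  $5, $0, L10  →  {$0:0, $1:14, $2:9, $3:1, $4:15, $5:65535, $6:65535, $7:65535}  ⟨branch taken⟩
[9] add  $5, $5, $2  →  {$0:0, $1:14, $2:9, $3:1, $4:15, $5:8, $6:65535, $7:65535}
[10] add  $4, $6, $0  →  {$0:0, $1:14, $2:9, $3:1, $4:65535, $5:8, $6:65535, $7:65535}
[11] addi  $3, $6, 8  →  {$0:0, $1:14, $2:9, $3:7, $4:65535, $5:8, $6:65535, $7:65535}
[12] slti  $1, $7, 4  →  {$0:0, $1:0, $2:9, $3:7, $4:65535, $5:8, $6:65535, $7:65535}
[13] slt  $2, $0, $1  →  {$0:0, $1:0, $2:0, $3:7, $4:65535, $5:8, $6:65535, $7:65535}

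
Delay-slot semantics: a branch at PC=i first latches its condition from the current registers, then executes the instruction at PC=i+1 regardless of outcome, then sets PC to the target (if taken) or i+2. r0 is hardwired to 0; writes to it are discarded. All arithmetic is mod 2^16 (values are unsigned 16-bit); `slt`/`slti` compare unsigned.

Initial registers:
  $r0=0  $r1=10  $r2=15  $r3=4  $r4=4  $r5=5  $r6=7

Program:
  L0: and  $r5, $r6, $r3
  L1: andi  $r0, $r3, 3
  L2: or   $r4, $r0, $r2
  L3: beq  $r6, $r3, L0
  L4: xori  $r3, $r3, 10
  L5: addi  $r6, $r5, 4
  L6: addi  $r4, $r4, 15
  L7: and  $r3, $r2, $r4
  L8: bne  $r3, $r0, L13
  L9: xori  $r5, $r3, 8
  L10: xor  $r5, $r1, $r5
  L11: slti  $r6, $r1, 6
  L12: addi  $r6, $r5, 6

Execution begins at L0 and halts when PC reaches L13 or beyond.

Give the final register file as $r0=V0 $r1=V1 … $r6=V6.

$r0=0 $r1=10 $r2=15 $r3=14 $r4=30 $r5=6 $r6=8

[0] and  $r5, $r6, $r3  →  {$r0:0, $r1:10, $r2:15, $r3:4, $r4:4, $r5:4, $r6:7}
[1] andi  $r0, $r3, 3  →  {$r0:0, $r1:10, $r2:15, $r3:4, $r4:4, $r5:4, $r6:7}
[2] or   $r4, $r0, $r2  →  {$r0:0, $r1:10, $r2:15, $r3:4, $r4:15, $r5:4, $r6:7}
[3] beq  $r6, $r3, L0  →  {$r0:0, $r1:10, $r2:15, $r3:4, $r4:15, $r5:4, $r6:7}  ⟨branch fallthrough⟩
[4] xori  $r3, $r3, 10  →  {$r0:0, $r1:10, $r2:15, $r3:14, $r4:15, $r5:4, $r6:7}
[5] addi  $r6, $r5, 4  →  {$r0:0, $r1:10, $r2:15, $r3:14, $r4:15, $r5:4, $r6:8}
[6] addi  $r4, $r4, 15  →  {$r0:0, $r1:10, $r2:15, $r3:14, $r4:30, $r5:4, $r6:8}
[7] and  $r3, $r2, $r4  →  {$r0:0, $r1:10, $r2:15, $r3:14, $r4:30, $r5:4, $r6:8}
[8] bne  $r3, $r0, L13  →  {$r0:0, $r1:10, $r2:15, $r3:14, $r4:30, $r5:4, $r6:8}  ⟨branch taken⟩
[9] xori  $r5, $r3, 8  →  {$r0:0, $r1:10, $r2:15, $r3:14, $r4:30, $r5:6, $r6:8}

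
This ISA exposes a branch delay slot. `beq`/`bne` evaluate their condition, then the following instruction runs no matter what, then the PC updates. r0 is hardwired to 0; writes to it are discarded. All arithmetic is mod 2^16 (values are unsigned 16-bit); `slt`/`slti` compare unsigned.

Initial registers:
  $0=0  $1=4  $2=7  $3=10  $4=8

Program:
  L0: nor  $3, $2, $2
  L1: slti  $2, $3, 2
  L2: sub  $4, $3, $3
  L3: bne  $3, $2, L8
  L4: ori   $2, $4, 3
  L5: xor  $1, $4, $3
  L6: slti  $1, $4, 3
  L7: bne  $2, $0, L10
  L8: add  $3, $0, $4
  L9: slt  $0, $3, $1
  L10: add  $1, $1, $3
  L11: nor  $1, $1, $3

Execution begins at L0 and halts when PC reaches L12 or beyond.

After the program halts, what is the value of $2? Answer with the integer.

3

  step pc=0: nor  $3, $2, $2  regs=(0,4,7,65528,8)
  step pc=1: slti  $2, $3, 2  regs=(0,4,0,65528,8)
  step pc=2: sub  $4, $3, $3  regs=(0,4,0,65528,0)
  step pc=3: bne  $3, $2, L8  cond=T  regs=(0,4,0,65528,0)
  step pc=4: ori   $2, $4, 3  regs=(0,4,3,65528,0)
  step pc=8: add  $3, $0, $4  regs=(0,4,3,0,0)
  step pc=9: slt  $0, $3, $1  regs=(0,4,3,0,0)
  step pc=10: add  $1, $1, $3  regs=(0,4,3,0,0)
  step pc=11: nor  $1, $1, $3  regs=(0,65531,3,0,0)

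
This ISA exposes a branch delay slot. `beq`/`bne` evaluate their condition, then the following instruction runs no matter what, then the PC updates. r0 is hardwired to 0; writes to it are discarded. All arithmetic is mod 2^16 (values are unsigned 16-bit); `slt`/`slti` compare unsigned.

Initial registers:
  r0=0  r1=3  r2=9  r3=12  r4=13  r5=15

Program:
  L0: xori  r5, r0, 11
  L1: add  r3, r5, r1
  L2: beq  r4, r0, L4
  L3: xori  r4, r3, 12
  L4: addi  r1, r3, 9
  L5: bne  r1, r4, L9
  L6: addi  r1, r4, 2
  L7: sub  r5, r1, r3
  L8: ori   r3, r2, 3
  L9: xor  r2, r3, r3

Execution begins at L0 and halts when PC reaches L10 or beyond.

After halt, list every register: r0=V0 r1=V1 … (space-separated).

r0=0 r1=4 r2=0 r3=14 r4=2 r5=11

#0 xori  r5, r0, 11 ; 0/3/9/12/13/11
#1 add  r3, r5, r1 ; 0/3/9/14/13/11
#2 beq  r4, r0, L4 ; 0/3/9/14/13/11 ; →fallthru
#3 xori  r4, r3, 12 ; 0/3/9/14/2/11
#4 addi  r1, r3, 9 ; 0/23/9/14/2/11
#5 bne  r1, r4, L9 ; 0/23/9/14/2/11 ; →target
#6 addi  r1, r4, 2 ; 0/4/9/14/2/11
#9 xor  r2, r3, r3 ; 0/4/0/14/2/11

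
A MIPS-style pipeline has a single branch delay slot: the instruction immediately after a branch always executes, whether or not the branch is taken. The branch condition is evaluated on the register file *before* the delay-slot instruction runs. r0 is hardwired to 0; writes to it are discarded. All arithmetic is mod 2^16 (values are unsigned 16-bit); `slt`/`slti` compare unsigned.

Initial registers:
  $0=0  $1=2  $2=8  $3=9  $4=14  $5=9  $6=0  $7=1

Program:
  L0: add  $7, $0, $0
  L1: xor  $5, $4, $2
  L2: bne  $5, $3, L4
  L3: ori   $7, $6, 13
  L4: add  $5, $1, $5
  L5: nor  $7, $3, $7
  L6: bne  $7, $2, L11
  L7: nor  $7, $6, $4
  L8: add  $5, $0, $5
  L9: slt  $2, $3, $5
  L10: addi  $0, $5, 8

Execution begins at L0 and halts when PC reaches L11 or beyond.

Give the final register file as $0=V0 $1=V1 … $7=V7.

$0=0 $1=2 $2=8 $3=9 $4=14 $5=8 $6=0 $7=65521

#0 add  $7, $0, $0 ; 0/2/8/9/14/9/0/0
#1 xor  $5, $4, $2 ; 0/2/8/9/14/6/0/0
#2 bne  $5, $3, L4 ; 0/2/8/9/14/6/0/0 ; →target
#3 ori   $7, $6, 13 ; 0/2/8/9/14/6/0/13
#4 add  $5, $1, $5 ; 0/2/8/9/14/8/0/13
#5 nor  $7, $3, $7 ; 0/2/8/9/14/8/0/65522
#6 bne  $7, $2, L11 ; 0/2/8/9/14/8/0/65522 ; →target
#7 nor  $7, $6, $4 ; 0/2/8/9/14/8/0/65521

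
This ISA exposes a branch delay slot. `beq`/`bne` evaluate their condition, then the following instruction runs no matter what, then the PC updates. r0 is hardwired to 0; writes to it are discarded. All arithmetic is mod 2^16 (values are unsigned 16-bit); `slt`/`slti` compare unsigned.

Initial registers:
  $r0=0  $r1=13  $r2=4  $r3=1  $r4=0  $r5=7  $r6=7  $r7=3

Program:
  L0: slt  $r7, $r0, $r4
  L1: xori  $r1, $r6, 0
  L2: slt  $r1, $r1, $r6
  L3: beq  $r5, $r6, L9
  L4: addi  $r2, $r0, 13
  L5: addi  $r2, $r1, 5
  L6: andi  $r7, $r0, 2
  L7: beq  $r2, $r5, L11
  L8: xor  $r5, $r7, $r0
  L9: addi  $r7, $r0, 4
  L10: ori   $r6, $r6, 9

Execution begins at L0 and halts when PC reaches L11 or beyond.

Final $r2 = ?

[0] slt  $r7, $r0, $r4  →  {$r0:0, $r1:13, $r2:4, $r3:1, $r4:0, $r5:7, $r6:7, $r7:0}
[1] xori  $r1, $r6, 0  →  {$r0:0, $r1:7, $r2:4, $r3:1, $r4:0, $r5:7, $r6:7, $r7:0}
[2] slt  $r1, $r1, $r6  →  {$r0:0, $r1:0, $r2:4, $r3:1, $r4:0, $r5:7, $r6:7, $r7:0}
[3] beq  $r5, $r6, L9  →  {$r0:0, $r1:0, $r2:4, $r3:1, $r4:0, $r5:7, $r6:7, $r7:0}  ⟨branch taken⟩
[4] addi  $r2, $r0, 13  →  {$r0:0, $r1:0, $r2:13, $r3:1, $r4:0, $r5:7, $r6:7, $r7:0}
[9] addi  $r7, $r0, 4  →  {$r0:0, $r1:0, $r2:13, $r3:1, $r4:0, $r5:7, $r6:7, $r7:4}
[10] ori   $r6, $r6, 9  →  {$r0:0, $r1:0, $r2:13, $r3:1, $r4:0, $r5:7, $r6:15, $r7:4}

13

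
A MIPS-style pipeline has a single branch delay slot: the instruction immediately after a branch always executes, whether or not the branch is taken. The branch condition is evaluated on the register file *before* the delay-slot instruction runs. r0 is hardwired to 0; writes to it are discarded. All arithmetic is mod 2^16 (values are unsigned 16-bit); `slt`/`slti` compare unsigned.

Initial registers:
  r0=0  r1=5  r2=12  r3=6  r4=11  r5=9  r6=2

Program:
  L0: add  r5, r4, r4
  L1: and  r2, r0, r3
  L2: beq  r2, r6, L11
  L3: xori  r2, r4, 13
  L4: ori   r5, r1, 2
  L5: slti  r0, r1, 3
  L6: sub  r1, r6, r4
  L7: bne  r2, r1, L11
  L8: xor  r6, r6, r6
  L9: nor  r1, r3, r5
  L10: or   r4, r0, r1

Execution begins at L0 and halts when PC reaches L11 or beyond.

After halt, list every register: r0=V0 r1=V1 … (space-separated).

r0=0 r1=65527 r2=6 r3=6 r4=11 r5=7 r6=0

PC=0  add  r5, r4, r4        | r0=0 r1=5 r2=12 r3=6 r4=11 r5=22 r6=2
PC=1  and  r2, r0, r3        | r0=0 r1=5 r2=0 r3=6 r4=11 r5=22 r6=2
PC=2  beq  r2, r6, L11       | r0=0 r1=5 r2=0 r3=6 r4=11 r5=22 r6=2  [not taken]
PC=3  xori  r2, r4, 13       | r0=0 r1=5 r2=6 r3=6 r4=11 r5=22 r6=2
PC=4  ori   r5, r1, 2        | r0=0 r1=5 r2=6 r3=6 r4=11 r5=7 r6=2
PC=5  slti  r0, r1, 3        | r0=0 r1=5 r2=6 r3=6 r4=11 r5=7 r6=2
PC=6  sub  r1, r6, r4        | r0=0 r1=65527 r2=6 r3=6 r4=11 r5=7 r6=2
PC=7  bne  r2, r1, L11       | r0=0 r1=65527 r2=6 r3=6 r4=11 r5=7 r6=2  [TAKEN]
PC=8  xor  r6, r6, r6        | r0=0 r1=65527 r2=6 r3=6 r4=11 r5=7 r6=0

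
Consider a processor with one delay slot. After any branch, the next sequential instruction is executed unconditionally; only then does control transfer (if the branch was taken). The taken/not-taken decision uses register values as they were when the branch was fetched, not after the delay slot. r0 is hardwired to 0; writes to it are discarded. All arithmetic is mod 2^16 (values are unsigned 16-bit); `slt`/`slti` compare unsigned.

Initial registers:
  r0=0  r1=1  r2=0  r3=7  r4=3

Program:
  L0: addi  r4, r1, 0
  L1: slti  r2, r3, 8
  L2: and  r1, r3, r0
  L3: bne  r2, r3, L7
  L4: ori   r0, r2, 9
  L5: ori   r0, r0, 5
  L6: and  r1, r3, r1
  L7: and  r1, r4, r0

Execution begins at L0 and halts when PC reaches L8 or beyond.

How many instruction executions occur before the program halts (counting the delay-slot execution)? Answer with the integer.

6

[0] addi  r4, r1, 0  →  {r0:0, r1:1, r2:0, r3:7, r4:1}
[1] slti  r2, r3, 8  →  {r0:0, r1:1, r2:1, r3:7, r4:1}
[2] and  r1, r3, r0  →  {r0:0, r1:0, r2:1, r3:7, r4:1}
[3] bne  r2, r3, L7  →  {r0:0, r1:0, r2:1, r3:7, r4:1}  ⟨branch taken⟩
[4] ori   r0, r2, 9  →  {r0:0, r1:0, r2:1, r3:7, r4:1}
[7] and  r1, r4, r0  →  {r0:0, r1:0, r2:1, r3:7, r4:1}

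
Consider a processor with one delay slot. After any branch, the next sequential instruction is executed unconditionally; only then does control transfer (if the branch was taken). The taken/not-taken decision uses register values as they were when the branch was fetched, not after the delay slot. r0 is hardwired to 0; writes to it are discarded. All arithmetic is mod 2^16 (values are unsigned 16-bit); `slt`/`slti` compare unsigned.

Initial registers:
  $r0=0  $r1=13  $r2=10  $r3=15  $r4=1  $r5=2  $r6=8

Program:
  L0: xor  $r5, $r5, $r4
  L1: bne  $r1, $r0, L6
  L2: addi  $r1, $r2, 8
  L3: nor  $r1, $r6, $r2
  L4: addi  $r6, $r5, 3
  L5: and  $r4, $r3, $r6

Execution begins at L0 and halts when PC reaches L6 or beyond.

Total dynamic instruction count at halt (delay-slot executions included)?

[0] xor  $r5, $r5, $r4  →  {$r0:0, $r1:13, $r2:10, $r3:15, $r4:1, $r5:3, $r6:8}
[1] bne  $r1, $r0, L6  →  {$r0:0, $r1:13, $r2:10, $r3:15, $r4:1, $r5:3, $r6:8}  ⟨branch taken⟩
[2] addi  $r1, $r2, 8  →  {$r0:0, $r1:18, $r2:10, $r3:15, $r4:1, $r5:3, $r6:8}

3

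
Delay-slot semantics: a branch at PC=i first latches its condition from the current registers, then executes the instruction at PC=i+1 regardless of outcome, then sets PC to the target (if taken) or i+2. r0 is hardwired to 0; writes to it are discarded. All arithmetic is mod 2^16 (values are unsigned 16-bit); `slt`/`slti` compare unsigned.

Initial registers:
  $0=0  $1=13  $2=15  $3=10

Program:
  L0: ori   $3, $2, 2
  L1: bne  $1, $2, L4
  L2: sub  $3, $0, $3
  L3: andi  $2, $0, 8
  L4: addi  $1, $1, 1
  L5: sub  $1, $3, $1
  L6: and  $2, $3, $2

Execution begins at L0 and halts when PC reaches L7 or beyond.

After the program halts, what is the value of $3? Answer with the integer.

  step pc=0: ori   $3, $2, 2  regs=(0,13,15,15)
  step pc=1: bne  $1, $2, L4  cond=T  regs=(0,13,15,15)
  step pc=2: sub  $3, $0, $3  regs=(0,13,15,65521)
  step pc=4: addi  $1, $1, 1  regs=(0,14,15,65521)
  step pc=5: sub  $1, $3, $1  regs=(0,65507,15,65521)
  step pc=6: and  $2, $3, $2  regs=(0,65507,1,65521)

65521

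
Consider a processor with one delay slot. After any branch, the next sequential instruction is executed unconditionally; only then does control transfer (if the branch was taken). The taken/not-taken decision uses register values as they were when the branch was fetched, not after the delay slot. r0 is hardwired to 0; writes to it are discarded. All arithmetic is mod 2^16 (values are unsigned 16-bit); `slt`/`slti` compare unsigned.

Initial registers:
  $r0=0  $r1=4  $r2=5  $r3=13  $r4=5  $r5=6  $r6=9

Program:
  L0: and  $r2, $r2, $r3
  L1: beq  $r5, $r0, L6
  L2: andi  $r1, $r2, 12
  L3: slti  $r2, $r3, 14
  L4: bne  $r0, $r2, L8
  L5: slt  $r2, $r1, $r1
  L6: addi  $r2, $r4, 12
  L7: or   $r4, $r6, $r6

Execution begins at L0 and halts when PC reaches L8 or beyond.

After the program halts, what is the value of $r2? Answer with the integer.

[0] and  $r2, $r2, $r3  →  {$r0:0, $r1:4, $r2:5, $r3:13, $r4:5, $r5:6, $r6:9}
[1] beq  $r5, $r0, L6  →  {$r0:0, $r1:4, $r2:5, $r3:13, $r4:5, $r5:6, $r6:9}  ⟨branch fallthrough⟩
[2] andi  $r1, $r2, 12  →  {$r0:0, $r1:4, $r2:5, $r3:13, $r4:5, $r5:6, $r6:9}
[3] slti  $r2, $r3, 14  →  {$r0:0, $r1:4, $r2:1, $r3:13, $r4:5, $r5:6, $r6:9}
[4] bne  $r0, $r2, L8  →  {$r0:0, $r1:4, $r2:1, $r3:13, $r4:5, $r5:6, $r6:9}  ⟨branch taken⟩
[5] slt  $r2, $r1, $r1  →  {$r0:0, $r1:4, $r2:0, $r3:13, $r4:5, $r5:6, $r6:9}

0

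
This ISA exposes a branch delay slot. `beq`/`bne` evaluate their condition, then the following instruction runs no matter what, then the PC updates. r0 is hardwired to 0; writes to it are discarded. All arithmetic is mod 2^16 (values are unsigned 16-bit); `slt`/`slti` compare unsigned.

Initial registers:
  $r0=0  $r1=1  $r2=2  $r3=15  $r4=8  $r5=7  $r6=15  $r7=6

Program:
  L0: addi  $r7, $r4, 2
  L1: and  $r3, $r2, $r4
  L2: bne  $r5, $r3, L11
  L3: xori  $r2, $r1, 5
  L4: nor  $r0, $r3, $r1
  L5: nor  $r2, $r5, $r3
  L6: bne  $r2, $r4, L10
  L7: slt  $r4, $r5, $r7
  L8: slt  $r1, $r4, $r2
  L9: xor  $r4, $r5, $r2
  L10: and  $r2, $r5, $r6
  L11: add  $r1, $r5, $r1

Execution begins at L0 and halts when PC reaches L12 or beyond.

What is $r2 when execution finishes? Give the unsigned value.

[0] addi  $r7, $r4, 2  →  {$r0:0, $r1:1, $r2:2, $r3:15, $r4:8, $r5:7, $r6:15, $r7:10}
[1] and  $r3, $r2, $r4  →  {$r0:0, $r1:1, $r2:2, $r3:0, $r4:8, $r5:7, $r6:15, $r7:10}
[2] bne  $r5, $r3, L11  →  {$r0:0, $r1:1, $r2:2, $r3:0, $r4:8, $r5:7, $r6:15, $r7:10}  ⟨branch taken⟩
[3] xori  $r2, $r1, 5  →  {$r0:0, $r1:1, $r2:4, $r3:0, $r4:8, $r5:7, $r6:15, $r7:10}
[11] add  $r1, $r5, $r1  →  {$r0:0, $r1:8, $r2:4, $r3:0, $r4:8, $r5:7, $r6:15, $r7:10}

4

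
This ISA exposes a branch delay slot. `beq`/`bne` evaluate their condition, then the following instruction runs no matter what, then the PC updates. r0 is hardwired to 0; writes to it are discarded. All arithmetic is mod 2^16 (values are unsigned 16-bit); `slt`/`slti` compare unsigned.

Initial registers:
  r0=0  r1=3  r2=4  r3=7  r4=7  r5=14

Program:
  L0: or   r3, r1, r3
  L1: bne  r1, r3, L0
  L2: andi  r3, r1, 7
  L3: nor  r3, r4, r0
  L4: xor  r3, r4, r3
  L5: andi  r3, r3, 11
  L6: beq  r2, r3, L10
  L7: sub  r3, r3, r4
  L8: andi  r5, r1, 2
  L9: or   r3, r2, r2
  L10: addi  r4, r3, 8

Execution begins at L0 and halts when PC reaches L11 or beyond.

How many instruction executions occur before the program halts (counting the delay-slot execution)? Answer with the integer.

14

PC=0  or   r3, r1, r3        | r0=0 r1=3 r2=4 r3=7 r4=7 r5=14
PC=1  bne  r1, r3, L0        | r0=0 r1=3 r2=4 r3=7 r4=7 r5=14  [TAKEN]
PC=2  andi  r3, r1, 7        | r0=0 r1=3 r2=4 r3=3 r4=7 r5=14
PC=0  or   r3, r1, r3        | r0=0 r1=3 r2=4 r3=3 r4=7 r5=14
PC=1  bne  r1, r3, L0        | r0=0 r1=3 r2=4 r3=3 r4=7 r5=14  [not taken]
PC=2  andi  r3, r1, 7        | r0=0 r1=3 r2=4 r3=3 r4=7 r5=14
PC=3  nor  r3, r4, r0        | r0=0 r1=3 r2=4 r3=65528 r4=7 r5=14
PC=4  xor  r3, r4, r3        | r0=0 r1=3 r2=4 r3=65535 r4=7 r5=14
PC=5  andi  r3, r3, 11       | r0=0 r1=3 r2=4 r3=11 r4=7 r5=14
PC=6  beq  r2, r3, L10       | r0=0 r1=3 r2=4 r3=11 r4=7 r5=14  [not taken]
PC=7  sub  r3, r3, r4        | r0=0 r1=3 r2=4 r3=4 r4=7 r5=14
PC=8  andi  r5, r1, 2        | r0=0 r1=3 r2=4 r3=4 r4=7 r5=2
PC=9  or   r3, r2, r2        | r0=0 r1=3 r2=4 r3=4 r4=7 r5=2
PC=10 addi  r4, r3, 8        | r0=0 r1=3 r2=4 r3=4 r4=12 r5=2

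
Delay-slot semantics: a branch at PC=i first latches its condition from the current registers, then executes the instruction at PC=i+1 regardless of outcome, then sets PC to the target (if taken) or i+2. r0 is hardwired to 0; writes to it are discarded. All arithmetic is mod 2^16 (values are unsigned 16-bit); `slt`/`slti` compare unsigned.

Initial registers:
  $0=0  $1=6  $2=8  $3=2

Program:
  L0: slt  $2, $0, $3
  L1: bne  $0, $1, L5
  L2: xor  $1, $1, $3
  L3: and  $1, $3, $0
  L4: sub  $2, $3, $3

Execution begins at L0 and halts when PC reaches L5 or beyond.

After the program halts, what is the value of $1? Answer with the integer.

[0] slt  $2, $0, $3  →  {$0:0, $1:6, $2:1, $3:2}
[1] bne  $0, $1, L5  →  {$0:0, $1:6, $2:1, $3:2}  ⟨branch taken⟩
[2] xor  $1, $1, $3  →  {$0:0, $1:4, $2:1, $3:2}

4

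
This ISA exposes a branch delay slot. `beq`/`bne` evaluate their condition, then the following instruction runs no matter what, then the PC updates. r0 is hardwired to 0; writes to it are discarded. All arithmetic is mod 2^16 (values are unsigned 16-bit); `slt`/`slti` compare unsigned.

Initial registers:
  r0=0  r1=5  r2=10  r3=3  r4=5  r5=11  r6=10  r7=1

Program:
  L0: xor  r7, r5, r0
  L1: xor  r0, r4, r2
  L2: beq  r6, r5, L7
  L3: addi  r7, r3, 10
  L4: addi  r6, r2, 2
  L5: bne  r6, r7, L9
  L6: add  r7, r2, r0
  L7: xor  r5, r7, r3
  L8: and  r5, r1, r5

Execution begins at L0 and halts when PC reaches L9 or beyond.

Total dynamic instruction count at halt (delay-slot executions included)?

7

[0] xor  r7, r5, r0  →  {r0:0, r1:5, r2:10, r3:3, r4:5, r5:11, r6:10, r7:11}
[1] xor  r0, r4, r2  →  {r0:0, r1:5, r2:10, r3:3, r4:5, r5:11, r6:10, r7:11}
[2] beq  r6, r5, L7  →  {r0:0, r1:5, r2:10, r3:3, r4:5, r5:11, r6:10, r7:11}  ⟨branch fallthrough⟩
[3] addi  r7, r3, 10  →  {r0:0, r1:5, r2:10, r3:3, r4:5, r5:11, r6:10, r7:13}
[4] addi  r6, r2, 2  →  {r0:0, r1:5, r2:10, r3:3, r4:5, r5:11, r6:12, r7:13}
[5] bne  r6, r7, L9  →  {r0:0, r1:5, r2:10, r3:3, r4:5, r5:11, r6:12, r7:13}  ⟨branch taken⟩
[6] add  r7, r2, r0  →  {r0:0, r1:5, r2:10, r3:3, r4:5, r5:11, r6:12, r7:10}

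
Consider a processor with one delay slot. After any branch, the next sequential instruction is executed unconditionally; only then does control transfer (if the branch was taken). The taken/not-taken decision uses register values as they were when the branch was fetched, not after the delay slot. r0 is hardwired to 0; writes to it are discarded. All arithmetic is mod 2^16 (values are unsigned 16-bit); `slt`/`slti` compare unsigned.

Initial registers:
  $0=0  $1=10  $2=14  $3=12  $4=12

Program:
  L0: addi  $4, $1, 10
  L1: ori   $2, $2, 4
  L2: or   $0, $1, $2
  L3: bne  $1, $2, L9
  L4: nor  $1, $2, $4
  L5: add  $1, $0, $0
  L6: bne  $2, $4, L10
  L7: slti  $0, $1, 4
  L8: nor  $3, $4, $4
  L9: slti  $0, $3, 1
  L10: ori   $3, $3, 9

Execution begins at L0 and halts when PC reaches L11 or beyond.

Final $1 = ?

#0 addi  $4, $1, 10 ; 0/10/14/12/20
#1 ori   $2, $2, 4 ; 0/10/14/12/20
#2 or   $0, $1, $2 ; 0/10/14/12/20
#3 bne  $1, $2, L9 ; 0/10/14/12/20 ; →target
#4 nor  $1, $2, $4 ; 0/65505/14/12/20
#9 slti  $0, $3, 1 ; 0/65505/14/12/20
#10 ori   $3, $3, 9 ; 0/65505/14/13/20

65505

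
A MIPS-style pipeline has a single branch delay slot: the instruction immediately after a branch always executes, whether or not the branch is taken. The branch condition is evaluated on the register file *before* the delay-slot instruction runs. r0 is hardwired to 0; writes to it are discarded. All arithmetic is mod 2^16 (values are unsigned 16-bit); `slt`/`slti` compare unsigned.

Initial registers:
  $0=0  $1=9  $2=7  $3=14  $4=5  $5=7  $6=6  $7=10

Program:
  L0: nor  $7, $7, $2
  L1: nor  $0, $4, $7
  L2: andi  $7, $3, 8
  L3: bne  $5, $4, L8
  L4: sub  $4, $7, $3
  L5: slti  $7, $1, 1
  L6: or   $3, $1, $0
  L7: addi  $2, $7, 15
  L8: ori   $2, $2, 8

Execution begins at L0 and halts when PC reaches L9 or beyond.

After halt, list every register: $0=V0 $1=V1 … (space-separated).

$0=0 $1=9 $2=15 $3=14 $4=65530 $5=7 $6=6 $7=8

PC=0  nor  $7, $7, $2        | $0=0 $1=9 $2=7 $3=14 $4=5 $5=7 $6=6 $7=65520
PC=1  nor  $0, $4, $7        | $0=0 $1=9 $2=7 $3=14 $4=5 $5=7 $6=6 $7=65520
PC=2  andi  $7, $3, 8        | $0=0 $1=9 $2=7 $3=14 $4=5 $5=7 $6=6 $7=8
PC=3  bne  $5, $4, L8        | $0=0 $1=9 $2=7 $3=14 $4=5 $5=7 $6=6 $7=8  [TAKEN]
PC=4  sub  $4, $7, $3        | $0=0 $1=9 $2=7 $3=14 $4=65530 $5=7 $6=6 $7=8
PC=8  ori   $2, $2, 8        | $0=0 $1=9 $2=15 $3=14 $4=65530 $5=7 $6=6 $7=8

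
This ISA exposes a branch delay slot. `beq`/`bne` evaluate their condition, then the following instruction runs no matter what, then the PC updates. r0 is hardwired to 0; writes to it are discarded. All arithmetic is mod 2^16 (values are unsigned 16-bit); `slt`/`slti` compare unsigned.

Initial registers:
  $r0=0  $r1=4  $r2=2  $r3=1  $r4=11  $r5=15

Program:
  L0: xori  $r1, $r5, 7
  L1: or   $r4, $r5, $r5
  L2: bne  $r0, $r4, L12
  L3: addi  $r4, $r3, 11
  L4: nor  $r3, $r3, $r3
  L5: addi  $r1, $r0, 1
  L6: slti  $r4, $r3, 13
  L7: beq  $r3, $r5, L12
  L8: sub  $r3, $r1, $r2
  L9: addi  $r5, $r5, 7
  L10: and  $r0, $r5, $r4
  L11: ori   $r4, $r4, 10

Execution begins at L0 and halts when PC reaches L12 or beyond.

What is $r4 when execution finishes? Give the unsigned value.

#0 xori  $r1, $r5, 7 ; 0/8/2/1/11/15
#1 or   $r4, $r5, $r5 ; 0/8/2/1/15/15
#2 bne  $r0, $r4, L12 ; 0/8/2/1/15/15 ; →target
#3 addi  $r4, $r3, 11 ; 0/8/2/1/12/15

12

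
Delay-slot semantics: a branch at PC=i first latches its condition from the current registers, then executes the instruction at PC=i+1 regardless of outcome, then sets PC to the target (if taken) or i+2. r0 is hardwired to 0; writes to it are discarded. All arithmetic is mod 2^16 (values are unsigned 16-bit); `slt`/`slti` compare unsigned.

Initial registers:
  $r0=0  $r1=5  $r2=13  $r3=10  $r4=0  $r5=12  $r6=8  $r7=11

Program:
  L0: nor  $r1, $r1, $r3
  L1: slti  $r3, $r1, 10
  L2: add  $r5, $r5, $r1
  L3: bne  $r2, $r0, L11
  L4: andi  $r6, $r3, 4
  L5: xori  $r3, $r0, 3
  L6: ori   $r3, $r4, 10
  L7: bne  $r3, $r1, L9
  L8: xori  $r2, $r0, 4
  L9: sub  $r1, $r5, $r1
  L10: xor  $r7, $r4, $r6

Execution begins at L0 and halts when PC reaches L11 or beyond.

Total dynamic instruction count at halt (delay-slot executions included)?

5

#0 nor  $r1, $r1, $r3 ; 0/65520/13/10/0/12/8/11
#1 slti  $r3, $r1, 10 ; 0/65520/13/0/0/12/8/11
#2 add  $r5, $r5, $r1 ; 0/65520/13/0/0/65532/8/11
#3 bne  $r2, $r0, L11 ; 0/65520/13/0/0/65532/8/11 ; →target
#4 andi  $r6, $r3, 4 ; 0/65520/13/0/0/65532/0/11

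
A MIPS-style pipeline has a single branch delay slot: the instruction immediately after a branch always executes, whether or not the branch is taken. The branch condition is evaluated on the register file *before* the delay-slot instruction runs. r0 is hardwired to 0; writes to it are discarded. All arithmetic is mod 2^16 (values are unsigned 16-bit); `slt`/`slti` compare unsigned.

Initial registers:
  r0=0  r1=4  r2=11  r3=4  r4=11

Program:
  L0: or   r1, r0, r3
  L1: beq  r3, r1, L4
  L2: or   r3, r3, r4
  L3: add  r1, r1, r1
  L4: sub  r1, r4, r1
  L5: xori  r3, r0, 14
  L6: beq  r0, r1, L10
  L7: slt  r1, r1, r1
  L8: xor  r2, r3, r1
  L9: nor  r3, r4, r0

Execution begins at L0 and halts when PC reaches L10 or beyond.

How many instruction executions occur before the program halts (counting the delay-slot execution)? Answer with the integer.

9

[0] or   r1, r0, r3  →  {r0:0, r1:4, r2:11, r3:4, r4:11}
[1] beq  r3, r1, L4  →  {r0:0, r1:4, r2:11, r3:4, r4:11}  ⟨branch taken⟩
[2] or   r3, r3, r4  →  {r0:0, r1:4, r2:11, r3:15, r4:11}
[4] sub  r1, r4, r1  →  {r0:0, r1:7, r2:11, r3:15, r4:11}
[5] xori  r3, r0, 14  →  {r0:0, r1:7, r2:11, r3:14, r4:11}
[6] beq  r0, r1, L10  →  {r0:0, r1:7, r2:11, r3:14, r4:11}  ⟨branch fallthrough⟩
[7] slt  r1, r1, r1  →  {r0:0, r1:0, r2:11, r3:14, r4:11}
[8] xor  r2, r3, r1  →  {r0:0, r1:0, r2:14, r3:14, r4:11}
[9] nor  r3, r4, r0  →  {r0:0, r1:0, r2:14, r3:65524, r4:11}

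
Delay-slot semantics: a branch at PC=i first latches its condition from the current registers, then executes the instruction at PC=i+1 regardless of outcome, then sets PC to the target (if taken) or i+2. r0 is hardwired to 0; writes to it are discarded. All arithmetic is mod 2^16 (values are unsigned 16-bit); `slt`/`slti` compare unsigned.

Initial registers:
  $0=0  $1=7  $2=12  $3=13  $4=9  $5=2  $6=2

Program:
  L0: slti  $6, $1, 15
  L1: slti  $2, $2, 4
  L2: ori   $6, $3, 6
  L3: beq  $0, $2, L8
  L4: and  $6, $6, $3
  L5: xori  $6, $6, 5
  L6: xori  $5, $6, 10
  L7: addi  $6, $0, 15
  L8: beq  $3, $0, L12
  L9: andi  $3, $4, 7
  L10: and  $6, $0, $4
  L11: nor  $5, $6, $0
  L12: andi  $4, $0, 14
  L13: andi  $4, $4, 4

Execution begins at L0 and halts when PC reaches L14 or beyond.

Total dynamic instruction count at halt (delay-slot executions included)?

11

#0 slti  $6, $1, 15 ; 0/7/12/13/9/2/1
#1 slti  $2, $2, 4 ; 0/7/0/13/9/2/1
#2 ori   $6, $3, 6 ; 0/7/0/13/9/2/15
#3 beq  $0, $2, L8 ; 0/7/0/13/9/2/15 ; →target
#4 and  $6, $6, $3 ; 0/7/0/13/9/2/13
#8 beq  $3, $0, L12 ; 0/7/0/13/9/2/13 ; →fallthru
#9 andi  $3, $4, 7 ; 0/7/0/1/9/2/13
#10 and  $6, $0, $4 ; 0/7/0/1/9/2/0
#11 nor  $5, $6, $0 ; 0/7/0/1/9/65535/0
#12 andi  $4, $0, 14 ; 0/7/0/1/0/65535/0
#13 andi  $4, $4, 4 ; 0/7/0/1/0/65535/0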